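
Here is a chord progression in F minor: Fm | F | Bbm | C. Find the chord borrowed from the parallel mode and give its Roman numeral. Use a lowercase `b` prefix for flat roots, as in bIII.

In F minor (with V from harmonic minor) the diatonic chords are Fm, Gdim, Ab, Bbm, C, Db, Eb. Fm, Bbm and C all belong to that set. F (F–A–C) doesn't fit — on degree 1 F minor would have Fm (i). F is the degree-1 chord of F major, so it is the borrowed I.

I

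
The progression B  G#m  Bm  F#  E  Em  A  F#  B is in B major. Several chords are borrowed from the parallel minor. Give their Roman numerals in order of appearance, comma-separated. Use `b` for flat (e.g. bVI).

B major has the diatonic set B, C#m, D#m, E, F#, G#m, A#dim. B, G#m, F# and E all belong to that set. Bm (B–D–F#) doesn't fit — on degree 1 B major would have B (I). Bm is the degree-1 chord of B minor, so it is the borrowed i. Em (E–G–B) is not: scale degree 4 in B major carries E (IV). In B minor the chord on that degree is Em, so here it functions as iv, borrowed from the parallel minor. A (A–C#–E) is not: scale degree 7 in B major carries A#dim (vii°). In B minor the chord on that degree is A, so here it functions as bVII, borrowed from the parallel minor.

i, iv, bVII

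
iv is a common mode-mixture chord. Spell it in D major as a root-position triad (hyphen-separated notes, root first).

G-Bb-D

The root, G, is scale degree 4 — the same note in D major and D minor; only the chord quality changes. Stacking thirds in D minor on G gives G–Bb–D.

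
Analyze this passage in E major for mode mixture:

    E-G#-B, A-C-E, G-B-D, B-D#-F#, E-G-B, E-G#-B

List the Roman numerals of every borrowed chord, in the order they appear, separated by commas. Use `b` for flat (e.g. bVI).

The diatonic triads in E major are E, F#m, G#m, A, B, C#m, D#dim. E–G#–B = E and B–D#–F# = B are both diatonic. A–C–E doesn't fit — on degree 4 E major would have A (IV). Am is the degree-4 chord of E minor, so it is the borrowed iv. G–B–D is not: scale degree 3 in E major carries G#m (iii). In E minor the chord on that degree is G, so here it functions as bIII, borrowed from the parallel minor. E–G–B doesn't fit — on degree 1 E major would have E (I). Em is the degree-1 chord of E minor, so it is the borrowed i.

iv, bIII, i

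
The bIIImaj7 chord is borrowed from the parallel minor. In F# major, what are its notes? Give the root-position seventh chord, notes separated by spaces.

Scale degree 3 in F# major is A#. bIIImaj7 uses the lowered form, A, taken from F# minor. In F# minor the chord on A is A–C#–E–G#.

A C# E G#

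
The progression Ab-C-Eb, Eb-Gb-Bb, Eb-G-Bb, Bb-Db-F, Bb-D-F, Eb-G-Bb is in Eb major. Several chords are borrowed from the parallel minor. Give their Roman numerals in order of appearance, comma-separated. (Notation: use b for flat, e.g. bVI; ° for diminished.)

i, v

In Eb major the diatonic chords are Eb, Fm, Gm, Ab, Bb, Cm, Ddim. Ab–C–Eb = Ab, Eb–G–Bb = Eb and Bb–D–F = Bb all belong to that set. But Eb–Gb–Bb is foreign: the diatonic I on degree 1 is Eb, whereas Ebm comes from Eb minor. It is labeled i. Bb–Db–F is not: scale degree 5 in Eb major carries Bb (V). In Eb minor the chord on that degree is Bbm, so here it functions as v, borrowed from the parallel minor.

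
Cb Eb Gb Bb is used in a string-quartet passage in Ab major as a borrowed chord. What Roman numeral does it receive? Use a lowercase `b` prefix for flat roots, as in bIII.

bIIImaj7

In Ab major scale degree 3 is C; Cb is its lowered form, from Ab minor. Cb–Eb–Gb–Bb is a major-seventh chord — the form found in Ab minor, not the diatonic iii (Cm). Borrowed into Ab major it is written bIIImaj7.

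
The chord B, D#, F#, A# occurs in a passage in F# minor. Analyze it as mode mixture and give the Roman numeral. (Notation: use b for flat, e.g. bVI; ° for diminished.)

IVmaj7

B is scale degree 4 in F# minor. Diatonically F# minor has Bm (iv) on that degree; B–D#–F#–A# is instead the major-seventh chord native to F# major, so it takes the label IVmaj7.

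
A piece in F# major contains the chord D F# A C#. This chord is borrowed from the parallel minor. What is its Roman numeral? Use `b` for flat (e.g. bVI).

bVImaj7

The root D is the lowered 6th scale degree — diatonically F# major has D# there. The diatonic chord on degree 6 would be D#m (vi), but D–F#–A–C# is the major-seventh chord from F# minor. As a borrowed chord it is labeled bVImaj7.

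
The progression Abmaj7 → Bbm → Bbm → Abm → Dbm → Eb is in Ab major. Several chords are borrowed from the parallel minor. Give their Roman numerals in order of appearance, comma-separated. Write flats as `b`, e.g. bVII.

i, iv

Ab major has the diatonic set Ab, Bbm, Cm, Db, Eb, Fm, Gdim. Abmaj7, Bbm and Eb are all diatonic. Abm (Ab–Cb–Eb) is not: scale degree 1 in Ab major carries Ab (I). In Ab minor the chord on that degree is Abm, so here it functions as i, borrowed from the parallel minor. Dbm (Db–Fb–Ab) is not: scale degree 4 in Ab major carries Db (IV). In Ab minor the chord on that degree is Dbm, so here it functions as iv, borrowed from the parallel minor.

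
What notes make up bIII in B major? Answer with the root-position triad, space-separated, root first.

The root of bIII is the lowered 3rd degree: D# becomes D. Stacking thirds in B minor on D gives D–F#–A.

D F# A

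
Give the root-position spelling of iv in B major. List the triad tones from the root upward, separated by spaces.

The root, E, is scale degree 4 — the same note in B major and B minor; only the chord quality changes. In B minor the chord on E is E–G–B.

E G B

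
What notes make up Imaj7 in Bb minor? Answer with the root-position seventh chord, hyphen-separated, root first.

Imaj7 is built on scale degree 1, which is Bb in both Bb minor and its parallel. In Bb major the chord on Bb is Bb–D–F–A.

Bb-D-F-A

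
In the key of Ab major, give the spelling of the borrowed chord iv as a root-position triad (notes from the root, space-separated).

Db Fb Ab

The root, Db, is scale degree 4 — the same note in Ab major and Ab minor; only the chord quality changes. Stacking thirds in Ab minor on Db gives Db–Fb–Ab.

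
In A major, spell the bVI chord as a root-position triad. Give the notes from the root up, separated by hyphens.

The root of bVI is the lowered 6th degree: F# becomes F. Stacking thirds in A minor on F gives F–A–C.

F-A-C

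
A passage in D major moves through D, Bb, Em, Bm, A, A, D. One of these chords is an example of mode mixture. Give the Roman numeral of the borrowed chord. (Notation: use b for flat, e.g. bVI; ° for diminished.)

D major has the diatonic set D, Em, F#m, G, A, Bm, C#dim. D, Em, Bm and A are all diatonic. But Bb (Bb–D–F) is foreign: the diatonic vi on degree 6 is Bm, whereas Bb comes from D minor. It is labeled bVI.

bVI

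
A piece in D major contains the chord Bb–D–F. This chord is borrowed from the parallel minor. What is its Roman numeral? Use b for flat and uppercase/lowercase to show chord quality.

In D major scale degree 6 is B; Bb is its lowered form, from D minor. Bb–D–F is a major chord — the form found in D minor, not the diatonic vi (Bm). Borrowed into D major it is written bVI.

bVI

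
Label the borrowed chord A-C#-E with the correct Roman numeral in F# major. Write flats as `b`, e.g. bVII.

The root A is the lowered 3rd scale degree — diatonically F# major has A# there. Diatonically F# major has A#m (iii) on that degree; A–C#–E is instead the major chord native to F# minor, so it takes the label bIII.

bIII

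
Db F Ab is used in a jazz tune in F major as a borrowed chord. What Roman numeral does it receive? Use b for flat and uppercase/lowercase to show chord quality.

bVI

Db is the lowered form of scale degree 6 in F major (the diatonic degree 6 is D). Diatonically F major has Dm (vi) on that degree; Db–F–Ab is instead the major chord native to F minor, so it takes the label bVI.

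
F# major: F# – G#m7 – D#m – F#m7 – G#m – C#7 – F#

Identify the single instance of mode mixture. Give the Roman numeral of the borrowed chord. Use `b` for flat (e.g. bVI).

i7

The diatonic triads in F# major are F#, G#m, A#m, B, C#, D#m, E#dim. Of the given chords, F#, G#m7, D#m, G#m and C#7 are diatonic. But F#m7 (F#–A–C#–E) is foreign: the diatonic I on degree 1 is F#, whereas F#m7 comes from F# minor. It is labeled i7.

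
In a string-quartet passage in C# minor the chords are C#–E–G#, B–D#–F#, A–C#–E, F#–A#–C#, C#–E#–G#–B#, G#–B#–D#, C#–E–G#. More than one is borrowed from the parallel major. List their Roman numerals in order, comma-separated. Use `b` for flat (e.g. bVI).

IV, Imaj7

In C# minor (with V from harmonic minor) the diatonic chords are C#m, D#dim, E, F#m, G#, A, B. Of the given chords, C#–E–G# = C#m, B–D#–F# = B, A–C#–E = A and G#–B#–D# = G# are diatonic. But F#–A#–C# is foreign: the diatonic iv on degree 4 is F#m, whereas F# comes from C# major. It is labeled IV. C#–E#–G#–B# doesn't fit — on degree 1 C# minor would have C#m (i). C#maj7 is the degree-1 chord of C# major, so it is the borrowed Imaj7.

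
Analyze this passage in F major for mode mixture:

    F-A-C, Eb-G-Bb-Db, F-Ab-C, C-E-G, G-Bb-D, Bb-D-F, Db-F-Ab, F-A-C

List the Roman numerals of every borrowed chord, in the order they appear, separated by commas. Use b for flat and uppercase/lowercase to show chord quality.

bVII7, i, bVI

In F major the diatonic chords are F, Gm, Am, Bb, C, Dm, Edim. F–A–C = F, C–E–G = C, G–Bb–D = Gm and Bb–D–F = Bb all belong to that set. Eb–G–Bb–Db doesn't fit — on degree 7 F major would have Edim (vii°). Eb7 is the degree-7 chord of F minor, so it is the borrowed bVII7. F–Ab–C doesn't fit — on degree 1 F major would have F (I). Fm is the degree-1 chord of F minor, so it is the borrowed i. But Db–F–Ab is foreign: the diatonic vi on degree 6 is Dm, whereas Db comes from F minor. It is labeled bVI.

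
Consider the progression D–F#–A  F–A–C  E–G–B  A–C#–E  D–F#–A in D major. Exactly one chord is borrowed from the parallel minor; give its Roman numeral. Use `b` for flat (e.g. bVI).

D major has the diatonic set D, Em, F#m, G, A, Bm, C#dim. D–F#–A = D, E–G–B = Em and A–C#–E = A all belong to that set. F–A–C is not: scale degree 3 in D major carries F#m (iii). In D minor the chord on that degree is F, so here it functions as bIII, borrowed from the parallel minor.

bIII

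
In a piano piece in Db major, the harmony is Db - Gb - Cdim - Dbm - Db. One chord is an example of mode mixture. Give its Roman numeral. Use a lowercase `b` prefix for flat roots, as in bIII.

i

The diatonic triads in Db major are Db, Ebm, Fm, Gb, Ab, Bbm, Cdim. Of the given chords, Db, Gb and Cdim are diatonic. But Dbm (Db–Fb–Ab) is foreign: the diatonic I on degree 1 is Db, whereas Dbm comes from Db minor. It is labeled i.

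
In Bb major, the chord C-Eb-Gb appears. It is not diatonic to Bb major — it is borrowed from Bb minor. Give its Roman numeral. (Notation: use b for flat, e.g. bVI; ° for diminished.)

The root C is the diatonic 2nd degree of Bb major; the borrowing shows in the chord quality. C–Eb–Gb is a diminished chord — the form found in Bb minor, not the diatonic ii (Cm). Borrowed into Bb major it is written ii°.

ii°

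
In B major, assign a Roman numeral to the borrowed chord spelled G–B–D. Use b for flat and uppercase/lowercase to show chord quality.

G is the lowered form of scale degree 6 in B major (the diatonic degree 6 is G#). The diatonic chord on degree 6 would be G#m (vi), but G–B–D is the major chord from B minor. As a borrowed chord it is labeled bVI.

bVI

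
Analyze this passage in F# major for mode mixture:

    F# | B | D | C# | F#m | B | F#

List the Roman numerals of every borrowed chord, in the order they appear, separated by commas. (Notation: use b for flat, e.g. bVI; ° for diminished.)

bVI, i

In F# major the diatonic chords are F#, G#m, A#m, B, C#, D#m, E#dim. Of the given chords, F#, B and C# are diatonic. But D (D–F#–A) is foreign: the diatonic vi on degree 6 is D#m, whereas D comes from F# minor. It is labeled bVI. F#m (F#–A–C#) is not: scale degree 1 in F# major carries F# (I). In F# minor the chord on that degree is F#m, so here it functions as i, borrowed from the parallel minor.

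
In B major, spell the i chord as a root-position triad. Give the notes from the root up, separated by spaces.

The root, B, is scale degree 1 — the same note in B major and B minor; only the chord quality changes. Stacking thirds in B minor on B gives B–D–F#.

B D F#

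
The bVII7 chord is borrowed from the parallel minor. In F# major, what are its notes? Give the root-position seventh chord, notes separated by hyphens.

E-G#-B-D

Scale degree 7 in F# major is E#. bVII7 uses the lowered form, E, taken from F# minor. Stacking thirds in F# minor on E gives E–G#–B–D.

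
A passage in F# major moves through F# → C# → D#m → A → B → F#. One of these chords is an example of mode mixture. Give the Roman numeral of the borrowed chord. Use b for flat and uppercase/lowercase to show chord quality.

The diatonic triads in F# major are F#, G#m, A#m, B, C#, D#m, E#dim. F#, C#, D#m and B are all diatonic. A (A–C#–E) is not: scale degree 3 in F# major carries A#m (iii). In F# minor the chord on that degree is A, so here it functions as bIII, borrowed from the parallel minor.

bIII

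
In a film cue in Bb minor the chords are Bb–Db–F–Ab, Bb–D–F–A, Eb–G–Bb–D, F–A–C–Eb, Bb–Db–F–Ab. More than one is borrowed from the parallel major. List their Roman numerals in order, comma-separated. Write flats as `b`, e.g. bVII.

Imaj7, IVmaj7

Bb minor has the diatonic set Bbm, Cdim, Db, Ebm, F, Gb, Ab (with V from harmonic minor). Bb–Db–F–Ab = Bbm7 and F–A–C–Eb = F7 are both diatonic. Bb–D–F–A is not: scale degree 1 in Bb minor carries Bbm (i). In Bb major the chord on that degree is Bbmaj7, so here it functions as Imaj7, borrowed from the parallel major. Eb–G–Bb–D is not: scale degree 4 in Bb minor carries Ebm (iv). In Bb major the chord on that degree is Ebmaj7, so here it functions as IVmaj7, borrowed from the parallel major.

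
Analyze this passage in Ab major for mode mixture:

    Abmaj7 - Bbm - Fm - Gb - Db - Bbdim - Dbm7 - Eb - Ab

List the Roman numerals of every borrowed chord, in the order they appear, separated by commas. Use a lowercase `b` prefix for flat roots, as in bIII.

The diatonic triads in Ab major are Ab, Bbm, Cm, Db, Eb, Fm, Gdim. Abmaj7, Bbm, Fm, Db, Eb and Ab all belong to that set. But Gb (Gb–Bb–Db) is foreign: the diatonic vii° on degree 7 is Gdim, whereas Gb comes from Ab minor. It is labeled bVII. Bbdim (Bb–Db–Fb) is not: scale degree 2 in Ab major carries Bbm (ii). In Ab minor the chord on that degree is Bbdim, so here it functions as ii°, borrowed from the parallel minor. Dbm7 (Db–Fb–Ab–Cb) doesn't fit — on degree 4 Ab major would have Db (IV). Dbm7 is the degree-4 chord of Ab minor, so it is the borrowed iv7.

bVII, ii°, iv7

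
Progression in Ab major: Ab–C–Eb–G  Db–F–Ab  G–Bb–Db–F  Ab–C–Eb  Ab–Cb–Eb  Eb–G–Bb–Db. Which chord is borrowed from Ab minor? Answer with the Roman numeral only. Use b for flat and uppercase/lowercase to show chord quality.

i

Ab major has the diatonic set Ab, Bbm, Cm, Db, Eb, Fm, Gdim. Of the given chords, Ab–C–Eb–G = Abmaj7, Db–F–Ab = Db, G–Bb–Db–F = Gm7b5, Ab–C–Eb = Ab and Eb–G–Bb–Db = Eb7 are diatonic. But Ab–Cb–Eb is foreign: the diatonic I on degree 1 is Ab, whereas Abm comes from Ab minor. It is labeled i.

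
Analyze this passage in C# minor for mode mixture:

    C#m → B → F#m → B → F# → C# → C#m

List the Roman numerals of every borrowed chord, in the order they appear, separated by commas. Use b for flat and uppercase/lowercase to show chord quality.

IV, I

In C# minor (with V from harmonic minor) the diatonic chords are C#m, D#dim, E, F#m, G#, A, B. C#m, B and F#m all belong to that set. F# (F#–A#–C#) is not: scale degree 4 in C# minor carries F#m (iv). In C# major the chord on that degree is F#, so here it functions as IV, borrowed from the parallel major. C# (C#–E#–G#) is not: scale degree 1 in C# minor carries C#m (i). In C# major the chord on that degree is C#, so here it functions as I, borrowed from the parallel major.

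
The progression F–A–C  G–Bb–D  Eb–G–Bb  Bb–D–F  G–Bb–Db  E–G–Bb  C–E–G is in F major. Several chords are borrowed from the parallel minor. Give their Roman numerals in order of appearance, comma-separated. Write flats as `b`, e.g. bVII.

In F major the diatonic chords are F, Gm, Am, Bb, C, Dm, Edim. Of the given chords, F–A–C = F, G–Bb–D = Gm, Bb–D–F = Bb, E–G–Bb = Edim and C–E–G = C are diatonic. But Eb–G–Bb is foreign: the diatonic vii° on degree 7 is Edim, whereas Eb comes from F minor. It is labeled bVII. But G–Bb–Db is foreign: the diatonic ii on degree 2 is Gm, whereas Gdim comes from F minor. It is labeled ii°.

bVII, ii°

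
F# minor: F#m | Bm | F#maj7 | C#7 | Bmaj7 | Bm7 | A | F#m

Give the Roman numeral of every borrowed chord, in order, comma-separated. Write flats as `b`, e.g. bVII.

The diatonic triads in F# minor (with V from harmonic minor) are F#m, G#dim, A, Bm, C#, D, E. Of the given chords, F#m, Bm, C#7, Bm7 and A are diatonic. F#maj7 (F#–A#–C#–E#) doesn't fit — on degree 1 F# minor would have F#m (i). F#maj7 is the degree-1 chord of F# major, so it is the borrowed Imaj7. Bmaj7 (B–D#–F#–A#) doesn't fit — on degree 4 F# minor would have Bm (iv). Bmaj7 is the degree-4 chord of F# major, so it is the borrowed IVmaj7.

Imaj7, IVmaj7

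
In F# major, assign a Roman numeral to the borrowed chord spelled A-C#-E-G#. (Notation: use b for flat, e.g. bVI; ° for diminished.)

In F# major scale degree 3 is A#; A is its lowered form, from F# minor. Diatonically F# major has A#m (iii) on that degree; A–C#–E–G# is instead the major-seventh chord native to F# minor, so it takes the label bIIImaj7.

bIIImaj7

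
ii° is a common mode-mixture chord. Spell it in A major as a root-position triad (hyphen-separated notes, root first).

ii° is built on scale degree 2, which is B in both A major and its parallel. In A minor the chord on B is B–D–F.

B-D-F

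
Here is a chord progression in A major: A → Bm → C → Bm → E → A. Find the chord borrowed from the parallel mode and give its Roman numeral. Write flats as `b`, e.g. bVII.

The diatonic triads in A major are A, Bm, C#m, D, E, F#m, G#dim. A, Bm and E are all diatonic. C (C–E–G) is not: scale degree 3 in A major carries C#m (iii). In A minor the chord on that degree is C, so here it functions as bIII, borrowed from the parallel minor.

bIII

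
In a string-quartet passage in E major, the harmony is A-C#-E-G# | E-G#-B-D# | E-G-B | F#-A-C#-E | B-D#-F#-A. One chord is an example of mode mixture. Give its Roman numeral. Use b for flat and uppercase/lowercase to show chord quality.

The diatonic triads in E major are E, F#m, G#m, A, B, C#m, D#dim. A–C#–E–G# = Amaj7, E–G#–B–D# = Emaj7, F#–A–C#–E = F#m7 and B–D#–F#–A = B7 all belong to that set. But E–G–B is foreign: the diatonic I on degree 1 is E, whereas Em comes from E minor. It is labeled i.

i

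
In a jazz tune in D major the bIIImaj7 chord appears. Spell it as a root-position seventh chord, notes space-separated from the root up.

bIIImaj7 is built on the lowered scale degree 3. In D major degree 3 is F#; lowered it becomes F. In D minor the chord on F is F–A–C–E.

F A C E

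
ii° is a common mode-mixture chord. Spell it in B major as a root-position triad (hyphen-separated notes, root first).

C#-E-G

ii° is built on scale degree 2, which is C# in both B major and its parallel. In B minor the chord on C# is C#–E–G.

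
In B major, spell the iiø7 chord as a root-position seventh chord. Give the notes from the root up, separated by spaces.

C# E G B

The root, C#, is scale degree 2 — the same note in B major and B minor; only the chord quality changes. In B minor the chord on C# is C#–E–G–B.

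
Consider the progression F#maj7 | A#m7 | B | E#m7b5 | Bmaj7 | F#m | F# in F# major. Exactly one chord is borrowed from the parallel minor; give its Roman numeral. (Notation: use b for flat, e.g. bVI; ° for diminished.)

In F# major the diatonic chords are F#, G#m, A#m, B, C#, D#m, E#dim. F#maj7, A#m7, B, E#m7b5, Bmaj7 and F# are all diatonic. F#m (F#–A–C#) doesn't fit — on degree 1 F# major would have F# (I). F#m is the degree-1 chord of F# minor, so it is the borrowed i.

i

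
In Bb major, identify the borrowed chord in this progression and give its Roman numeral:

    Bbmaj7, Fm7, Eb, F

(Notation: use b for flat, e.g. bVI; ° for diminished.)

Bb major has the diatonic set Bb, Cm, Dm, Eb, F, Gm, Adim. Of the given chords, Bbmaj7, Eb and F are diatonic. Fm7 (F–Ab–C–Eb) is not: scale degree 5 in Bb major carries F (V). In Bb minor the chord on that degree is Fm7, so here it functions as v7, borrowed from the parallel minor.

v7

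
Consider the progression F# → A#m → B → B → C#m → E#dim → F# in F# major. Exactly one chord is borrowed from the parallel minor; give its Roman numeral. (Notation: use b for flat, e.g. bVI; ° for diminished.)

v

The diatonic triads in F# major are F#, G#m, A#m, B, C#, D#m, E#dim. F#, A#m, B and E#dim all belong to that set. But C#m (C#–E–G#) is foreign: the diatonic V on degree 5 is C#, whereas C#m comes from F# minor. It is labeled v.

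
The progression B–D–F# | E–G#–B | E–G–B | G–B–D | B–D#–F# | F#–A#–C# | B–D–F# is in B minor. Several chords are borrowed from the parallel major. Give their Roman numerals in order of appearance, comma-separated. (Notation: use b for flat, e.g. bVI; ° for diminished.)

IV, I

In B minor (with V from harmonic minor) the diatonic chords are Bm, C#dim, D, Em, F#, G, A. Of the given chords, B–D–F# = Bm, E–G–B = Em, G–B–D = G and F#–A#–C# = F# are diatonic. But E–G#–B is foreign: the diatonic iv on degree 4 is Em, whereas E comes from B major. It is labeled IV. B–D#–F# doesn't fit — on degree 1 B minor would have Bm (i). B is the degree-1 chord of B major, so it is the borrowed I.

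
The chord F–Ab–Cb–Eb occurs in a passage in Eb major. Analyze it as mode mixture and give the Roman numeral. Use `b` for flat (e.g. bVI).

iiø7

F is scale degree 2 in Eb major. F–Ab–Cb–Eb is a half-diminished-seventh chord — the form found in Eb minor, not the diatonic ii (Fm). Borrowed into Eb major it is written iiø7.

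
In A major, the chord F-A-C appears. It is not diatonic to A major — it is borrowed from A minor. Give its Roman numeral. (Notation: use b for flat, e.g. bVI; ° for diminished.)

bVI

F is the lowered form of scale degree 6 in A major (the diatonic degree 6 is F#). The diatonic chord on degree 6 would be F#m (vi), but F–A–C is the major chord from A minor. As a borrowed chord it is labeled bVI.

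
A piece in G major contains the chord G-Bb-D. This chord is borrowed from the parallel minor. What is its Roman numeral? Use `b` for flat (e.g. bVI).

i

G is scale degree 1 in G major. Diatonically G major has G (I) on that degree; G–Bb–D is instead the minor chord native to G minor, so it takes the label i.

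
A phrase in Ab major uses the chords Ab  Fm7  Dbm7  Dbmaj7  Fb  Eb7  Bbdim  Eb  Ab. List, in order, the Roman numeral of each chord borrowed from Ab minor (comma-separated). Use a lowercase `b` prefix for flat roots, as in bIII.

The diatonic triads in Ab major are Ab, Bbm, Cm, Db, Eb, Fm, Gdim. Of the given chords, Ab, Fm7, Dbmaj7, Eb7 and Eb are diatonic. But Dbm7 (Db–Fb–Ab–Cb) is foreign: the diatonic IV on degree 4 is Db, whereas Dbm7 comes from Ab minor. It is labeled iv7. But Fb (Fb–Ab–Cb) is foreign: the diatonic vi on degree 6 is Fm, whereas Fb comes from Ab minor. It is labeled bVI. But Bbdim (Bb–Db–Fb) is foreign: the diatonic ii on degree 2 is Bbm, whereas Bbdim comes from Ab minor. It is labeled ii°.

iv7, bVI, ii°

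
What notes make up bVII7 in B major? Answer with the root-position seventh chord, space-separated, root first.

A C# E G

bVII7 is built on the lowered scale degree 7. In B major degree 7 is A#; lowered it becomes A. In B minor the chord on A is A–C#–E–G.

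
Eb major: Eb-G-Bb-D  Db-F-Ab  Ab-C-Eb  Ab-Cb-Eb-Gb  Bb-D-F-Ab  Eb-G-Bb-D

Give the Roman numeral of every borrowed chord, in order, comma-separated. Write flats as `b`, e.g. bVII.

bVII, iv7

Eb major has the diatonic set Eb, Fm, Gm, Ab, Bb, Cm, Ddim. Of the given chords, Eb–G–Bb–D = Ebmaj7, Ab–C–Eb = Ab and Bb–D–F–Ab = Bb7 are diatonic. But Db–F–Ab is foreign: the diatonic vii° on degree 7 is Ddim, whereas Db comes from Eb minor. It is labeled bVII. But Ab–Cb–Eb–Gb is foreign: the diatonic IV on degree 4 is Ab, whereas Abm7 comes from Eb minor. It is labeled iv7.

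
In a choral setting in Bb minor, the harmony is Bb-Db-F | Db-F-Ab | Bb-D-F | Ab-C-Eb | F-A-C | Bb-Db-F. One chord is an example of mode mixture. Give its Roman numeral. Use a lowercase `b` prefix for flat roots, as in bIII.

In Bb minor (with V from harmonic minor) the diatonic chords are Bbm, Cdim, Db, Ebm, F, Gb, Ab. Bb–Db–F = Bbm, Db–F–Ab = Db, Ab–C–Eb = Ab and F–A–C = F all belong to that set. But Bb–D–F is foreign: the diatonic i on degree 1 is Bbm, whereas Bb comes from Bb major. It is labeled I.

I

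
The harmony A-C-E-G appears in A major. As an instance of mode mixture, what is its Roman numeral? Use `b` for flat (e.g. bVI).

The root A is the diatonic 1st degree of A major; the borrowing shows in the chord quality. Diatonically A major has A (I) on that degree; A–C–E–G is instead the minor-seventh chord native to A minor, so it takes the label i7.

i7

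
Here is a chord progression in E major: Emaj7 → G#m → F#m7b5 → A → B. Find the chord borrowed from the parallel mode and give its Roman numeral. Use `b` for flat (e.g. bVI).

iiø7

The diatonic triads in E major are E, F#m, G#m, A, B, C#m, D#dim. Emaj7, G#m, A and B are all diatonic. F#m7b5 (F#–A–C–E) doesn't fit — on degree 2 E major would have F#m (ii). F#m7b5 is the degree-2 chord of E minor, so it is the borrowed iiø7.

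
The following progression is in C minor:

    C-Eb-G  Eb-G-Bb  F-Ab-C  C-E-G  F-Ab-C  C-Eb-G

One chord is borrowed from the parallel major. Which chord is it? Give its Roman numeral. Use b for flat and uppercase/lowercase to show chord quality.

In C minor (with V from harmonic minor) the diatonic chords are Cm, Ddim, Eb, Fm, G, Ab, Bb. Of the given chords, C–Eb–G = Cm, Eb–G–Bb = Eb and F–Ab–C = Fm are diatonic. But C–E–G is foreign: the diatonic i on degree 1 is Cm, whereas C comes from C major. It is labeled I.

I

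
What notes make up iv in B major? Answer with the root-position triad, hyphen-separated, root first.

iv is built on scale degree 4, which is E in both B major and its parallel. In B minor the chord on E is E–G–B.

E-G-B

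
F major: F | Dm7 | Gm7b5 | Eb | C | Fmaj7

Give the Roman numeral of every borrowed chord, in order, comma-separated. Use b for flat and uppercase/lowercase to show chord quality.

iiø7, bVII

The diatonic triads in F major are F, Gm, Am, Bb, C, Dm, Edim. F, Dm7, C and Fmaj7 all belong to that set. Gm7b5 (G–Bb–Db–F) doesn't fit — on degree 2 F major would have Gm (ii). Gm7b5 is the degree-2 chord of F minor, so it is the borrowed iiø7. Eb (Eb–G–Bb) doesn't fit — on degree 7 F major would have Edim (vii°). Eb is the degree-7 chord of F minor, so it is the borrowed bVII.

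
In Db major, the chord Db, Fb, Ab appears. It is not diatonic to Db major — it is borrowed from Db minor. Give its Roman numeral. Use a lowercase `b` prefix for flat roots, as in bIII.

i

Db is scale degree 1 in Db major. Db–Fb–Ab is a minor chord — the form found in Db minor, not the diatonic I (Db). Borrowed into Db major it is written i.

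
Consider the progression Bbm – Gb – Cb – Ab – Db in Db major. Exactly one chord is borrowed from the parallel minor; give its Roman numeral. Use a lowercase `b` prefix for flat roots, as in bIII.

The diatonic triads in Db major are Db, Ebm, Fm, Gb, Ab, Bbm, Cdim. Bbm, Gb, Ab and Db all belong to that set. Cb (Cb–Eb–Gb) doesn't fit — on degree 7 Db major would have Cdim (vii°). Cb is the degree-7 chord of Db minor, so it is the borrowed bVII.

bVII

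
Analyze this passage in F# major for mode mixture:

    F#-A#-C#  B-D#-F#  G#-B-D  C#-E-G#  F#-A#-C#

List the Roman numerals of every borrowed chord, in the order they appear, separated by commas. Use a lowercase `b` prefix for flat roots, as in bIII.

In F# major the diatonic chords are F#, G#m, A#m, B, C#, D#m, E#dim. Of the given chords, F#–A#–C# = F# and B–D#–F# = B are diatonic. G#–B–D doesn't fit — on degree 2 F# major would have G#m (ii). G#dim is the degree-2 chord of F# minor, so it is the borrowed ii°. C#–E–G# is not: scale degree 5 in F# major carries C# (V). In F# minor the chord on that degree is C#m, so here it functions as v, borrowed from the parallel minor.

ii°, v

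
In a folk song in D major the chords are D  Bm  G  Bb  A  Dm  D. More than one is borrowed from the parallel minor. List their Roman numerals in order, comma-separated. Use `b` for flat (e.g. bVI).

D major has the diatonic set D, Em, F#m, G, A, Bm, C#dim. D, Bm, G and A are all diatonic. Bb (Bb–D–F) doesn't fit — on degree 6 D major would have Bm (vi). Bb is the degree-6 chord of D minor, so it is the borrowed bVI. Dm (D–F–A) is not: scale degree 1 in D major carries D (I). In D minor the chord on that degree is Dm, so here it functions as i, borrowed from the parallel minor.

bVI, i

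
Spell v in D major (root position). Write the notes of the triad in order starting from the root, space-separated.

A C E

v is built on scale degree 5, which is A in both D major and its parallel. Building the minor chord from the parallel minor on A: A–C–E.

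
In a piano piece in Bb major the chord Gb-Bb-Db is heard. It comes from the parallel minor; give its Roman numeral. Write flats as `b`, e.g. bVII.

bVI

In Bb major scale degree 6 is G; Gb is its lowered form, from Bb minor. The diatonic chord on degree 6 would be Gm (vi), but Gb–Bb–Db is the major chord from Bb minor. As a borrowed chord it is labeled bVI.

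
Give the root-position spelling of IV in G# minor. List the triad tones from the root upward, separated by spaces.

The root, C#, is scale degree 4 — the same note in G# minor and G# major; only the chord quality changes. Stacking thirds in G# major on C# gives C#–E#–G#.

C# E# G#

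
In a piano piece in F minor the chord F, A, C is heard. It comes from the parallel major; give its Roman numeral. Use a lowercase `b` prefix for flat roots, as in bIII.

F is scale degree 1 in F minor. F–A–C is a major chord — the form found in F major, not the diatonic i (Fm). Borrowed into F minor it is written I.

I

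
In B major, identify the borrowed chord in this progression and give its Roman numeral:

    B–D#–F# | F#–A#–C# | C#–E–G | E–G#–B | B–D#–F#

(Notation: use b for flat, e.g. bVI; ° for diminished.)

ii°

The diatonic triads in B major are B, C#m, D#m, E, F#, G#m, A#dim. Of the given chords, B–D#–F# = B, F#–A#–C# = F# and E–G#–B = E are diatonic. C#–E–G is not: scale degree 2 in B major carries C#m (ii). In B minor the chord on that degree is C#dim, so here it functions as ii°, borrowed from the parallel minor.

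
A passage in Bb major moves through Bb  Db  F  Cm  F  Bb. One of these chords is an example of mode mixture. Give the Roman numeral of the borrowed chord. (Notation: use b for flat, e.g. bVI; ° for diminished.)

The diatonic triads in Bb major are Bb, Cm, Dm, Eb, F, Gm, Adim. Bb, F and Cm are all diatonic. Db (Db–F–Ab) doesn't fit — on degree 3 Bb major would have Dm (iii). Db is the degree-3 chord of Bb minor, so it is the borrowed bIII.

bIII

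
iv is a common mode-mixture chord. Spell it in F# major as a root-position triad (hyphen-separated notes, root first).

The root, B, is scale degree 4 — the same note in F# major and F# minor; only the chord quality changes. In F# minor the chord on B is B–D–F#.

B-D-F#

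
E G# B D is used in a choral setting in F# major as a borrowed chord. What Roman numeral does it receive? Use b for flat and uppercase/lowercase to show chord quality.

The root E is the lowered 7th scale degree — diatonically F# major has E# there. The diatonic chord on degree 7 would be E#dim (vii°), but E–G#–B–D is the dominant-seventh chord from F# minor. As a borrowed chord it is labeled bVII7.

bVII7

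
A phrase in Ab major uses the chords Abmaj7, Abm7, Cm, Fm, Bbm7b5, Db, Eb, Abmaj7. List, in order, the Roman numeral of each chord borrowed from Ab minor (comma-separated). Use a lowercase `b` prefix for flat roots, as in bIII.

i7, iiø7

In Ab major the diatonic chords are Ab, Bbm, Cm, Db, Eb, Fm, Gdim. Of the given chords, Abmaj7, Cm, Fm, Db and Eb are diatonic. Abm7 (Ab–Cb–Eb–Gb) is not: scale degree 1 in Ab major carries Ab (I). In Ab minor the chord on that degree is Abm7, so here it functions as i7, borrowed from the parallel minor. Bbm7b5 (Bb–Db–Fb–Ab) doesn't fit — on degree 2 Ab major would have Bbm (ii). Bbm7b5 is the degree-2 chord of Ab minor, so it is the borrowed iiø7.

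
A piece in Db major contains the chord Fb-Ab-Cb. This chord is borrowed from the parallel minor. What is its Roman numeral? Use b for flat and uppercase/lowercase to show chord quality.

Fb is the lowered form of scale degree 3 in Db major (the diatonic degree 3 is F). The diatonic chord on degree 3 would be Fm (iii), but Fb–Ab–Cb is the major chord from Db minor. As a borrowed chord it is labeled bIII.

bIII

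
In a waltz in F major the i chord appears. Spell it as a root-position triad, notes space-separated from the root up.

i is built on scale degree 1, which is F in both F major and its parallel. In F minor the chord on F is F–Ab–C.

F Ab C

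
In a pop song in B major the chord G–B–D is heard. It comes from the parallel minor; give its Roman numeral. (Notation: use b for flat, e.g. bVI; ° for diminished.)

bVI

G is the lowered form of scale degree 6 in B major (the diatonic degree 6 is G#). G–B–D is a major chord — the form found in B minor, not the diatonic vi (G#m). Borrowed into B major it is written bVI.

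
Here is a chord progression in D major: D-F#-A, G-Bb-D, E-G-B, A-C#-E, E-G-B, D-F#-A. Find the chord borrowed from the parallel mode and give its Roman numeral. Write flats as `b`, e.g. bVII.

iv

In D major the diatonic chords are D, Em, F#m, G, A, Bm, C#dim. D–F#–A = D, E–G–B = Em and A–C#–E = A all belong to that set. G–Bb–D is not: scale degree 4 in D major carries G (IV). In D minor the chord on that degree is Gm, so here it functions as iv, borrowed from the parallel minor.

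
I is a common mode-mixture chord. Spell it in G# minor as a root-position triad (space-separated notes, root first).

The root, G#, is scale degree 1 — the same note in G# minor and G# major; only the chord quality changes. Building the major chord from the parallel major on G#: G#–B#–D#.

G# B# D#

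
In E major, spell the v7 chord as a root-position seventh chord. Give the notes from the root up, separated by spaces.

The root, B, is scale degree 5 — the same note in E major and E minor; only the chord quality changes. Building the minor-seventh chord from the parallel minor on B: B–D–F#–A.

B D F# A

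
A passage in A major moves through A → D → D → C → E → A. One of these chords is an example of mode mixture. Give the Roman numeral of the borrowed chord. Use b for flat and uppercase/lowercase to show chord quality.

bIII

In A major the diatonic chords are A, Bm, C#m, D, E, F#m, G#dim. A, D and E all belong to that set. But C (C–E–G) is foreign: the diatonic iii on degree 3 is C#m, whereas C comes from A minor. It is labeled bIII.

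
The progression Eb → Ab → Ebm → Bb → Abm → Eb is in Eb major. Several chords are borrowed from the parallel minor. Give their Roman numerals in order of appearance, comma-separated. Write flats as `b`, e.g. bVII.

In Eb major the diatonic chords are Eb, Fm, Gm, Ab, Bb, Cm, Ddim. Eb, Ab and Bb are all diatonic. Ebm (Eb–Gb–Bb) is not: scale degree 1 in Eb major carries Eb (I). In Eb minor the chord on that degree is Ebm, so here it functions as i, borrowed from the parallel minor. Abm (Ab–Cb–Eb) doesn't fit — on degree 4 Eb major would have Ab (IV). Abm is the degree-4 chord of Eb minor, so it is the borrowed iv.

i, iv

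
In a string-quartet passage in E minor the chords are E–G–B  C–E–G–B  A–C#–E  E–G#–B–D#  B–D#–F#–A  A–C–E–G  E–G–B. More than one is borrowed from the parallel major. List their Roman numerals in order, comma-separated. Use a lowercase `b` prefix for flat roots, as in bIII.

IV, Imaj7

E minor has the diatonic set Em, F#dim, G, Am, B, C, D (with V from harmonic minor). Of the given chords, E–G–B = Em, C–E–G–B = Cmaj7, B–D#–F#–A = B7 and A–C–E–G = Am7 are diatonic. A–C#–E is not: scale degree 4 in E minor carries Am (iv). In E major the chord on that degree is A, so here it functions as IV, borrowed from the parallel major. E–G#–B–D# doesn't fit — on degree 1 E minor would have Em (i). Emaj7 is the degree-1 chord of E major, so it is the borrowed Imaj7.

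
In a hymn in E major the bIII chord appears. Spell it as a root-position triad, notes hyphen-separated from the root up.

Scale degree 3 in E major is G#. bIII uses the lowered form, G, taken from E minor. Stacking thirds in E minor on G gives G–B–D.

G-B-D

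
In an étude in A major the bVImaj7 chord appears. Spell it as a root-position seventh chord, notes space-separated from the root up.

F A C E

Scale degree 6 in A major is F#. bVImaj7 uses the lowered form, F, taken from A minor. In A minor the chord on F is F–A–C–E.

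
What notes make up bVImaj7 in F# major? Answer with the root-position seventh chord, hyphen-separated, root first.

D-F#-A-C#

The root of bVImaj7 is the lowered 6th degree: D# becomes D. Stacking thirds in F# minor on D gives D–F#–A–C#.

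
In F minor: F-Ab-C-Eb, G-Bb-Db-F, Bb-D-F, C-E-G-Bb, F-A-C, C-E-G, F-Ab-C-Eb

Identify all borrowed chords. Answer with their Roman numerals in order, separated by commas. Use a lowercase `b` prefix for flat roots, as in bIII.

IV, I

The diatonic triads in F minor (with V from harmonic minor) are Fm, Gdim, Ab, Bbm, C, Db, Eb. F–Ab–C–Eb = Fm7, G–Bb–Db–F = Gm7b5, C–E–G–Bb = C7 and C–E–G = C all belong to that set. But Bb–D–F is foreign: the diatonic iv on degree 4 is Bbm, whereas Bb comes from F major. It is labeled IV. But F–A–C is foreign: the diatonic i on degree 1 is Fm, whereas F comes from F major. It is labeled I.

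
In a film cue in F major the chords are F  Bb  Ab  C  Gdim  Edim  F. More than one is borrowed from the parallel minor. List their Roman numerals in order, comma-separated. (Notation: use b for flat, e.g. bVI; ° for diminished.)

bIII, ii°

In F major the diatonic chords are F, Gm, Am, Bb, C, Dm, Edim. F, Bb, C and Edim all belong to that set. Ab (Ab–C–Eb) is not: scale degree 3 in F major carries Am (iii). In F minor the chord on that degree is Ab, so here it functions as bIII, borrowed from the parallel minor. Gdim (G–Bb–Db) is not: scale degree 2 in F major carries Gm (ii). In F minor the chord on that degree is Gdim, so here it functions as ii°, borrowed from the parallel minor.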